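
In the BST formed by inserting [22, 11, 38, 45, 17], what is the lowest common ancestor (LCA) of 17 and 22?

Tree insertion order: [22, 11, 38, 45, 17]
Tree (level-order array): [22, 11, 38, None, 17, None, 45]
In a BST, the LCA of p=17, q=22 is the first node v on the
root-to-leaf path with p <= v <= q (go left if both < v, right if both > v).
Walk from root:
  at 22: 17 <= 22 <= 22, this is the LCA
LCA = 22


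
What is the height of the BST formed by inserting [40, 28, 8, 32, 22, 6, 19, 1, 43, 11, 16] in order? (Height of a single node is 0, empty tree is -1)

Insertion order: [40, 28, 8, 32, 22, 6, 19, 1, 43, 11, 16]
Tree (level-order array): [40, 28, 43, 8, 32, None, None, 6, 22, None, None, 1, None, 19, None, None, None, 11, None, None, 16]
Compute height bottom-up (empty subtree = -1):
  height(1) = 1 + max(-1, -1) = 0
  height(6) = 1 + max(0, -1) = 1
  height(16) = 1 + max(-1, -1) = 0
  height(11) = 1 + max(-1, 0) = 1
  height(19) = 1 + max(1, -1) = 2
  height(22) = 1 + max(2, -1) = 3
  height(8) = 1 + max(1, 3) = 4
  height(32) = 1 + max(-1, -1) = 0
  height(28) = 1 + max(4, 0) = 5
  height(43) = 1 + max(-1, -1) = 0
  height(40) = 1 + max(5, 0) = 6
Height = 6


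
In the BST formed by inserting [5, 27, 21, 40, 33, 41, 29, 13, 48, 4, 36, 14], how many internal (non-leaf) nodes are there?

Tree built from: [5, 27, 21, 40, 33, 41, 29, 13, 48, 4, 36, 14]
Tree (level-order array): [5, 4, 27, None, None, 21, 40, 13, None, 33, 41, None, 14, 29, 36, None, 48]
Rule: An internal node has at least one child.
Per-node child counts:
  node 5: 2 child(ren)
  node 4: 0 child(ren)
  node 27: 2 child(ren)
  node 21: 1 child(ren)
  node 13: 1 child(ren)
  node 14: 0 child(ren)
  node 40: 2 child(ren)
  node 33: 2 child(ren)
  node 29: 0 child(ren)
  node 36: 0 child(ren)
  node 41: 1 child(ren)
  node 48: 0 child(ren)
Matching nodes: [5, 27, 21, 13, 40, 33, 41]
Count of internal (non-leaf) nodes: 7


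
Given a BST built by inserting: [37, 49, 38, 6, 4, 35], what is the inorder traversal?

Tree insertion order: [37, 49, 38, 6, 4, 35]
Tree (level-order array): [37, 6, 49, 4, 35, 38]
Inorder traversal: [4, 6, 35, 37, 38, 49]


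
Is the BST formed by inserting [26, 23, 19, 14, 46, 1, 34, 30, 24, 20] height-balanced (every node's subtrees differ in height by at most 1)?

Tree (level-order array): [26, 23, 46, 19, 24, 34, None, 14, 20, None, None, 30, None, 1]
Definition: a tree is height-balanced if, at every node, |h(left) - h(right)| <= 1 (empty subtree has height -1).
Bottom-up per-node check:
  node 1: h_left=-1, h_right=-1, diff=0 [OK], height=0
  node 14: h_left=0, h_right=-1, diff=1 [OK], height=1
  node 20: h_left=-1, h_right=-1, diff=0 [OK], height=0
  node 19: h_left=1, h_right=0, diff=1 [OK], height=2
  node 24: h_left=-1, h_right=-1, diff=0 [OK], height=0
  node 23: h_left=2, h_right=0, diff=2 [FAIL (|2-0|=2 > 1)], height=3
  node 30: h_left=-1, h_right=-1, diff=0 [OK], height=0
  node 34: h_left=0, h_right=-1, diff=1 [OK], height=1
  node 46: h_left=1, h_right=-1, diff=2 [FAIL (|1--1|=2 > 1)], height=2
  node 26: h_left=3, h_right=2, diff=1 [OK], height=4
Node 23 violates the condition: |2 - 0| = 2 > 1.
Result: Not balanced


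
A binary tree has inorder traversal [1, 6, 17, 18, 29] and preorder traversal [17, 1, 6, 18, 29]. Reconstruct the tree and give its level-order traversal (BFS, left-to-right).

Inorder:  [1, 6, 17, 18, 29]
Preorder: [17, 1, 6, 18, 29]
Algorithm: preorder visits root first, so consume preorder in order;
for each root, split the current inorder slice at that value into
left-subtree inorder and right-subtree inorder, then recurse.
Recursive splits:
  root=17; inorder splits into left=[1, 6], right=[18, 29]
  root=1; inorder splits into left=[], right=[6]
  root=6; inorder splits into left=[], right=[]
  root=18; inorder splits into left=[], right=[29]
  root=29; inorder splits into left=[], right=[]
Reconstructed level-order: [17, 1, 18, 6, 29]


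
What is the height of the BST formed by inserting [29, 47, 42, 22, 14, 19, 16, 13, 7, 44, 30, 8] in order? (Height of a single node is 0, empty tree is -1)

Insertion order: [29, 47, 42, 22, 14, 19, 16, 13, 7, 44, 30, 8]
Tree (level-order array): [29, 22, 47, 14, None, 42, None, 13, 19, 30, 44, 7, None, 16, None, None, None, None, None, None, 8]
Compute height bottom-up (empty subtree = -1):
  height(8) = 1 + max(-1, -1) = 0
  height(7) = 1 + max(-1, 0) = 1
  height(13) = 1 + max(1, -1) = 2
  height(16) = 1 + max(-1, -1) = 0
  height(19) = 1 + max(0, -1) = 1
  height(14) = 1 + max(2, 1) = 3
  height(22) = 1 + max(3, -1) = 4
  height(30) = 1 + max(-1, -1) = 0
  height(44) = 1 + max(-1, -1) = 0
  height(42) = 1 + max(0, 0) = 1
  height(47) = 1 + max(1, -1) = 2
  height(29) = 1 + max(4, 2) = 5
Height = 5


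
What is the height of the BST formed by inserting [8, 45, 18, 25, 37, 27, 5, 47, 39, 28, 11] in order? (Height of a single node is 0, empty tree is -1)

Insertion order: [8, 45, 18, 25, 37, 27, 5, 47, 39, 28, 11]
Tree (level-order array): [8, 5, 45, None, None, 18, 47, 11, 25, None, None, None, None, None, 37, 27, 39, None, 28]
Compute height bottom-up (empty subtree = -1):
  height(5) = 1 + max(-1, -1) = 0
  height(11) = 1 + max(-1, -1) = 0
  height(28) = 1 + max(-1, -1) = 0
  height(27) = 1 + max(-1, 0) = 1
  height(39) = 1 + max(-1, -1) = 0
  height(37) = 1 + max(1, 0) = 2
  height(25) = 1 + max(-1, 2) = 3
  height(18) = 1 + max(0, 3) = 4
  height(47) = 1 + max(-1, -1) = 0
  height(45) = 1 + max(4, 0) = 5
  height(8) = 1 + max(0, 5) = 6
Height = 6


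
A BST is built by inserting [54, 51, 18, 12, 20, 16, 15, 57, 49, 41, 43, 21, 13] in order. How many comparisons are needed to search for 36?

Search path for 36: 54 -> 51 -> 18 -> 20 -> 49 -> 41 -> 21
Found: False
Comparisons: 7


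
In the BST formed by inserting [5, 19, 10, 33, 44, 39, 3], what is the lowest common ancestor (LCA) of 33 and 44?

Tree insertion order: [5, 19, 10, 33, 44, 39, 3]
Tree (level-order array): [5, 3, 19, None, None, 10, 33, None, None, None, 44, 39]
In a BST, the LCA of p=33, q=44 is the first node v on the
root-to-leaf path with p <= v <= q (go left if both < v, right if both > v).
Walk from root:
  at 5: both 33 and 44 > 5, go right
  at 19: both 33 and 44 > 19, go right
  at 33: 33 <= 33 <= 44, this is the LCA
LCA = 33


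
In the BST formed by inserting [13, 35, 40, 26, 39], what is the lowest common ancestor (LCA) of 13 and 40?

Tree insertion order: [13, 35, 40, 26, 39]
Tree (level-order array): [13, None, 35, 26, 40, None, None, 39]
In a BST, the LCA of p=13, q=40 is the first node v on the
root-to-leaf path with p <= v <= q (go left if both < v, right if both > v).
Walk from root:
  at 13: 13 <= 13 <= 40, this is the LCA
LCA = 13


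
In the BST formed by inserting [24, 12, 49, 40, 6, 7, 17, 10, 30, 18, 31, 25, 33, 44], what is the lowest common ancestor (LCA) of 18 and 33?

Tree insertion order: [24, 12, 49, 40, 6, 7, 17, 10, 30, 18, 31, 25, 33, 44]
Tree (level-order array): [24, 12, 49, 6, 17, 40, None, None, 7, None, 18, 30, 44, None, 10, None, None, 25, 31, None, None, None, None, None, None, None, 33]
In a BST, the LCA of p=18, q=33 is the first node v on the
root-to-leaf path with p <= v <= q (go left if both < v, right if both > v).
Walk from root:
  at 24: 18 <= 24 <= 33, this is the LCA
LCA = 24


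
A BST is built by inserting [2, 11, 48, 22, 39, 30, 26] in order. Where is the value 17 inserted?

Starting tree (level order): [2, None, 11, None, 48, 22, None, None, 39, 30, None, 26]
Insertion path: 2 -> 11 -> 48 -> 22
Result: insert 17 as left child of 22
Final tree (level order): [2, None, 11, None, 48, 22, None, 17, 39, None, None, 30, None, 26]


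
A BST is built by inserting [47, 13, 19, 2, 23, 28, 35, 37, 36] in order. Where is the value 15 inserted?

Starting tree (level order): [47, 13, None, 2, 19, None, None, None, 23, None, 28, None, 35, None, 37, 36]
Insertion path: 47 -> 13 -> 19
Result: insert 15 as left child of 19
Final tree (level order): [47, 13, None, 2, 19, None, None, 15, 23, None, None, None, 28, None, 35, None, 37, 36]


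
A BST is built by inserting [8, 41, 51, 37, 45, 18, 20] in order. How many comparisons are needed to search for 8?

Search path for 8: 8
Found: True
Comparisons: 1


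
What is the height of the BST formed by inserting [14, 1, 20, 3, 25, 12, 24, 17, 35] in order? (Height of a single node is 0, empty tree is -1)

Insertion order: [14, 1, 20, 3, 25, 12, 24, 17, 35]
Tree (level-order array): [14, 1, 20, None, 3, 17, 25, None, 12, None, None, 24, 35]
Compute height bottom-up (empty subtree = -1):
  height(12) = 1 + max(-1, -1) = 0
  height(3) = 1 + max(-1, 0) = 1
  height(1) = 1 + max(-1, 1) = 2
  height(17) = 1 + max(-1, -1) = 0
  height(24) = 1 + max(-1, -1) = 0
  height(35) = 1 + max(-1, -1) = 0
  height(25) = 1 + max(0, 0) = 1
  height(20) = 1 + max(0, 1) = 2
  height(14) = 1 + max(2, 2) = 3
Height = 3


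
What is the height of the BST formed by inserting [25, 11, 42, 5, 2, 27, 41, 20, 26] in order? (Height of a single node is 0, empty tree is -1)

Insertion order: [25, 11, 42, 5, 2, 27, 41, 20, 26]
Tree (level-order array): [25, 11, 42, 5, 20, 27, None, 2, None, None, None, 26, 41]
Compute height bottom-up (empty subtree = -1):
  height(2) = 1 + max(-1, -1) = 0
  height(5) = 1 + max(0, -1) = 1
  height(20) = 1 + max(-1, -1) = 0
  height(11) = 1 + max(1, 0) = 2
  height(26) = 1 + max(-1, -1) = 0
  height(41) = 1 + max(-1, -1) = 0
  height(27) = 1 + max(0, 0) = 1
  height(42) = 1 + max(1, -1) = 2
  height(25) = 1 + max(2, 2) = 3
Height = 3


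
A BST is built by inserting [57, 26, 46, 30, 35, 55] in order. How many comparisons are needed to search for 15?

Search path for 15: 57 -> 26
Found: False
Comparisons: 2


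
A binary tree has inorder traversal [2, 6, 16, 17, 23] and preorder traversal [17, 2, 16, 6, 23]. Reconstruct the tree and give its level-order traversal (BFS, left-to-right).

Inorder:  [2, 6, 16, 17, 23]
Preorder: [17, 2, 16, 6, 23]
Algorithm: preorder visits root first, so consume preorder in order;
for each root, split the current inorder slice at that value into
left-subtree inorder and right-subtree inorder, then recurse.
Recursive splits:
  root=17; inorder splits into left=[2, 6, 16], right=[23]
  root=2; inorder splits into left=[], right=[6, 16]
  root=16; inorder splits into left=[6], right=[]
  root=6; inorder splits into left=[], right=[]
  root=23; inorder splits into left=[], right=[]
Reconstructed level-order: [17, 2, 23, 16, 6]


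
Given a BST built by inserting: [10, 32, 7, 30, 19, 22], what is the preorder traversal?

Tree insertion order: [10, 32, 7, 30, 19, 22]
Tree (level-order array): [10, 7, 32, None, None, 30, None, 19, None, None, 22]
Preorder traversal: [10, 7, 32, 30, 19, 22]


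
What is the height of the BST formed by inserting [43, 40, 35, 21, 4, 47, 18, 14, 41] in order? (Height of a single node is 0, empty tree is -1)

Insertion order: [43, 40, 35, 21, 4, 47, 18, 14, 41]
Tree (level-order array): [43, 40, 47, 35, 41, None, None, 21, None, None, None, 4, None, None, 18, 14]
Compute height bottom-up (empty subtree = -1):
  height(14) = 1 + max(-1, -1) = 0
  height(18) = 1 + max(0, -1) = 1
  height(4) = 1 + max(-1, 1) = 2
  height(21) = 1 + max(2, -1) = 3
  height(35) = 1 + max(3, -1) = 4
  height(41) = 1 + max(-1, -1) = 0
  height(40) = 1 + max(4, 0) = 5
  height(47) = 1 + max(-1, -1) = 0
  height(43) = 1 + max(5, 0) = 6
Height = 6


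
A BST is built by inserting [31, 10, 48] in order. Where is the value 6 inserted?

Starting tree (level order): [31, 10, 48]
Insertion path: 31 -> 10
Result: insert 6 as left child of 10
Final tree (level order): [31, 10, 48, 6]


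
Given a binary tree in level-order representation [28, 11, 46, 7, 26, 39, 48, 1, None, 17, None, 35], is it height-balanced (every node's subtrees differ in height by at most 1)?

Tree (level-order array): [28, 11, 46, 7, 26, 39, 48, 1, None, 17, None, 35]
Definition: a tree is height-balanced if, at every node, |h(left) - h(right)| <= 1 (empty subtree has height -1).
Bottom-up per-node check:
  node 1: h_left=-1, h_right=-1, diff=0 [OK], height=0
  node 7: h_left=0, h_right=-1, diff=1 [OK], height=1
  node 17: h_left=-1, h_right=-1, diff=0 [OK], height=0
  node 26: h_left=0, h_right=-1, diff=1 [OK], height=1
  node 11: h_left=1, h_right=1, diff=0 [OK], height=2
  node 35: h_left=-1, h_right=-1, diff=0 [OK], height=0
  node 39: h_left=0, h_right=-1, diff=1 [OK], height=1
  node 48: h_left=-1, h_right=-1, diff=0 [OK], height=0
  node 46: h_left=1, h_right=0, diff=1 [OK], height=2
  node 28: h_left=2, h_right=2, diff=0 [OK], height=3
All nodes satisfy the balance condition.
Result: Balanced


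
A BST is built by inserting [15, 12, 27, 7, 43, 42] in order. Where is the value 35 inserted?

Starting tree (level order): [15, 12, 27, 7, None, None, 43, None, None, 42]
Insertion path: 15 -> 27 -> 43 -> 42
Result: insert 35 as left child of 42
Final tree (level order): [15, 12, 27, 7, None, None, 43, None, None, 42, None, 35]


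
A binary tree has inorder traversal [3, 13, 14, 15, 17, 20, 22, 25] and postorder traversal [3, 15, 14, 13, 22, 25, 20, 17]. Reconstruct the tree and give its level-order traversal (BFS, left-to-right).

Inorder:   [3, 13, 14, 15, 17, 20, 22, 25]
Postorder: [3, 15, 14, 13, 22, 25, 20, 17]
Algorithm: postorder visits root last, so walk postorder right-to-left;
each value is the root of the current inorder slice — split it at that
value, recurse on the right subtree first, then the left.
Recursive splits:
  root=17; inorder splits into left=[3, 13, 14, 15], right=[20, 22, 25]
  root=20; inorder splits into left=[], right=[22, 25]
  root=25; inorder splits into left=[22], right=[]
  root=22; inorder splits into left=[], right=[]
  root=13; inorder splits into left=[3], right=[14, 15]
  root=14; inorder splits into left=[], right=[15]
  root=15; inorder splits into left=[], right=[]
  root=3; inorder splits into left=[], right=[]
Reconstructed level-order: [17, 13, 20, 3, 14, 25, 15, 22]


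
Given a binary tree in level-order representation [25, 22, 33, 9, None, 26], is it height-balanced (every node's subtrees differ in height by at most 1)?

Tree (level-order array): [25, 22, 33, 9, None, 26]
Definition: a tree is height-balanced if, at every node, |h(left) - h(right)| <= 1 (empty subtree has height -1).
Bottom-up per-node check:
  node 9: h_left=-1, h_right=-1, diff=0 [OK], height=0
  node 22: h_left=0, h_right=-1, diff=1 [OK], height=1
  node 26: h_left=-1, h_right=-1, diff=0 [OK], height=0
  node 33: h_left=0, h_right=-1, diff=1 [OK], height=1
  node 25: h_left=1, h_right=1, diff=0 [OK], height=2
All nodes satisfy the balance condition.
Result: Balanced


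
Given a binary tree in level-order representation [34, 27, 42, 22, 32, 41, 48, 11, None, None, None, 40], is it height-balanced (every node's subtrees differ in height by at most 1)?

Tree (level-order array): [34, 27, 42, 22, 32, 41, 48, 11, None, None, None, 40]
Definition: a tree is height-balanced if, at every node, |h(left) - h(right)| <= 1 (empty subtree has height -1).
Bottom-up per-node check:
  node 11: h_left=-1, h_right=-1, diff=0 [OK], height=0
  node 22: h_left=0, h_right=-1, diff=1 [OK], height=1
  node 32: h_left=-1, h_right=-1, diff=0 [OK], height=0
  node 27: h_left=1, h_right=0, diff=1 [OK], height=2
  node 40: h_left=-1, h_right=-1, diff=0 [OK], height=0
  node 41: h_left=0, h_right=-1, diff=1 [OK], height=1
  node 48: h_left=-1, h_right=-1, diff=0 [OK], height=0
  node 42: h_left=1, h_right=0, diff=1 [OK], height=2
  node 34: h_left=2, h_right=2, diff=0 [OK], height=3
All nodes satisfy the balance condition.
Result: Balanced


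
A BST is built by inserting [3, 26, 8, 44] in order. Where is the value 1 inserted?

Starting tree (level order): [3, None, 26, 8, 44]
Insertion path: 3
Result: insert 1 as left child of 3
Final tree (level order): [3, 1, 26, None, None, 8, 44]


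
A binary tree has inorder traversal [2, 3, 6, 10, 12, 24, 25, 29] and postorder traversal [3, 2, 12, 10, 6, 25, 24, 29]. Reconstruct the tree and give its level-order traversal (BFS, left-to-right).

Inorder:   [2, 3, 6, 10, 12, 24, 25, 29]
Postorder: [3, 2, 12, 10, 6, 25, 24, 29]
Algorithm: postorder visits root last, so walk postorder right-to-left;
each value is the root of the current inorder slice — split it at that
value, recurse on the right subtree first, then the left.
Recursive splits:
  root=29; inorder splits into left=[2, 3, 6, 10, 12, 24, 25], right=[]
  root=24; inorder splits into left=[2, 3, 6, 10, 12], right=[25]
  root=25; inorder splits into left=[], right=[]
  root=6; inorder splits into left=[2, 3], right=[10, 12]
  root=10; inorder splits into left=[], right=[12]
  root=12; inorder splits into left=[], right=[]
  root=2; inorder splits into left=[], right=[3]
  root=3; inorder splits into left=[], right=[]
Reconstructed level-order: [29, 24, 6, 25, 2, 10, 3, 12]


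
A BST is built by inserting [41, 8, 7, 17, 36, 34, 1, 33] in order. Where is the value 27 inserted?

Starting tree (level order): [41, 8, None, 7, 17, 1, None, None, 36, None, None, 34, None, 33]
Insertion path: 41 -> 8 -> 17 -> 36 -> 34 -> 33
Result: insert 27 as left child of 33
Final tree (level order): [41, 8, None, 7, 17, 1, None, None, 36, None, None, 34, None, 33, None, 27]


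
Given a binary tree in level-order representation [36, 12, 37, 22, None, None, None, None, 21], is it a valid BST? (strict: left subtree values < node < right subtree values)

Level-order array: [36, 12, 37, 22, None, None, None, None, 21]
Validate using subtree bounds (lo, hi): at each node, require lo < value < hi,
then recurse left with hi=value and right with lo=value.
Preorder trace (stopping at first violation):
  at node 36 with bounds (-inf, +inf): OK
  at node 12 with bounds (-inf, 36): OK
  at node 22 with bounds (-inf, 12): VIOLATION
Node 22 violates its bound: not (-inf < 22 < 12).
Result: Not a valid BST


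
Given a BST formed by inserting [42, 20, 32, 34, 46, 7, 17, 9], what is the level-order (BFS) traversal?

Tree insertion order: [42, 20, 32, 34, 46, 7, 17, 9]
Tree (level-order array): [42, 20, 46, 7, 32, None, None, None, 17, None, 34, 9]
BFS from the root, enqueuing left then right child of each popped node:
  queue [42] -> pop 42, enqueue [20, 46], visited so far: [42]
  queue [20, 46] -> pop 20, enqueue [7, 32], visited so far: [42, 20]
  queue [46, 7, 32] -> pop 46, enqueue [none], visited so far: [42, 20, 46]
  queue [7, 32] -> pop 7, enqueue [17], visited so far: [42, 20, 46, 7]
  queue [32, 17] -> pop 32, enqueue [34], visited so far: [42, 20, 46, 7, 32]
  queue [17, 34] -> pop 17, enqueue [9], visited so far: [42, 20, 46, 7, 32, 17]
  queue [34, 9] -> pop 34, enqueue [none], visited so far: [42, 20, 46, 7, 32, 17, 34]
  queue [9] -> pop 9, enqueue [none], visited so far: [42, 20, 46, 7, 32, 17, 34, 9]
Result: [42, 20, 46, 7, 32, 17, 34, 9]


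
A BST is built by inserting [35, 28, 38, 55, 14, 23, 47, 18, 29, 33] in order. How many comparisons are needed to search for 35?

Search path for 35: 35
Found: True
Comparisons: 1


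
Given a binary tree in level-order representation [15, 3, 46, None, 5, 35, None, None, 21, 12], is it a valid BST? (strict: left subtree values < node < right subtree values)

Level-order array: [15, 3, 46, None, 5, 35, None, None, 21, 12]
Validate using subtree bounds (lo, hi): at each node, require lo < value < hi,
then recurse left with hi=value and right with lo=value.
Preorder trace (stopping at first violation):
  at node 15 with bounds (-inf, +inf): OK
  at node 3 with bounds (-inf, 15): OK
  at node 5 with bounds (3, 15): OK
  at node 21 with bounds (5, 15): VIOLATION
Node 21 violates its bound: not (5 < 21 < 15).
Result: Not a valid BST


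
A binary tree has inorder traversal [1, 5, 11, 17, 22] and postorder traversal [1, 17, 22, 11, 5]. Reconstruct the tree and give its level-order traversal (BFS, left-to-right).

Inorder:   [1, 5, 11, 17, 22]
Postorder: [1, 17, 22, 11, 5]
Algorithm: postorder visits root last, so walk postorder right-to-left;
each value is the root of the current inorder slice — split it at that
value, recurse on the right subtree first, then the left.
Recursive splits:
  root=5; inorder splits into left=[1], right=[11, 17, 22]
  root=11; inorder splits into left=[], right=[17, 22]
  root=22; inorder splits into left=[17], right=[]
  root=17; inorder splits into left=[], right=[]
  root=1; inorder splits into left=[], right=[]
Reconstructed level-order: [5, 1, 11, 22, 17]


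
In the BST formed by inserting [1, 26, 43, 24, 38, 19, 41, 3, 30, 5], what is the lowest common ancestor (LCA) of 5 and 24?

Tree insertion order: [1, 26, 43, 24, 38, 19, 41, 3, 30, 5]
Tree (level-order array): [1, None, 26, 24, 43, 19, None, 38, None, 3, None, 30, 41, None, 5]
In a BST, the LCA of p=5, q=24 is the first node v on the
root-to-leaf path with p <= v <= q (go left if both < v, right if both > v).
Walk from root:
  at 1: both 5 and 24 > 1, go right
  at 26: both 5 and 24 < 26, go left
  at 24: 5 <= 24 <= 24, this is the LCA
LCA = 24


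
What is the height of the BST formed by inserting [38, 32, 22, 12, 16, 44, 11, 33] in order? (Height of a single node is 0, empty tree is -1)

Insertion order: [38, 32, 22, 12, 16, 44, 11, 33]
Tree (level-order array): [38, 32, 44, 22, 33, None, None, 12, None, None, None, 11, 16]
Compute height bottom-up (empty subtree = -1):
  height(11) = 1 + max(-1, -1) = 0
  height(16) = 1 + max(-1, -1) = 0
  height(12) = 1 + max(0, 0) = 1
  height(22) = 1 + max(1, -1) = 2
  height(33) = 1 + max(-1, -1) = 0
  height(32) = 1 + max(2, 0) = 3
  height(44) = 1 + max(-1, -1) = 0
  height(38) = 1 + max(3, 0) = 4
Height = 4


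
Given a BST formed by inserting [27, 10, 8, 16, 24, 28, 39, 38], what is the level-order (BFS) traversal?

Tree insertion order: [27, 10, 8, 16, 24, 28, 39, 38]
Tree (level-order array): [27, 10, 28, 8, 16, None, 39, None, None, None, 24, 38]
BFS from the root, enqueuing left then right child of each popped node:
  queue [27] -> pop 27, enqueue [10, 28], visited so far: [27]
  queue [10, 28] -> pop 10, enqueue [8, 16], visited so far: [27, 10]
  queue [28, 8, 16] -> pop 28, enqueue [39], visited so far: [27, 10, 28]
  queue [8, 16, 39] -> pop 8, enqueue [none], visited so far: [27, 10, 28, 8]
  queue [16, 39] -> pop 16, enqueue [24], visited so far: [27, 10, 28, 8, 16]
  queue [39, 24] -> pop 39, enqueue [38], visited so far: [27, 10, 28, 8, 16, 39]
  queue [24, 38] -> pop 24, enqueue [none], visited so far: [27, 10, 28, 8, 16, 39, 24]
  queue [38] -> pop 38, enqueue [none], visited so far: [27, 10, 28, 8, 16, 39, 24, 38]
Result: [27, 10, 28, 8, 16, 39, 24, 38]


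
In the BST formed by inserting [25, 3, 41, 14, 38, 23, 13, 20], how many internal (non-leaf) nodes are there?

Tree built from: [25, 3, 41, 14, 38, 23, 13, 20]
Tree (level-order array): [25, 3, 41, None, 14, 38, None, 13, 23, None, None, None, None, 20]
Rule: An internal node has at least one child.
Per-node child counts:
  node 25: 2 child(ren)
  node 3: 1 child(ren)
  node 14: 2 child(ren)
  node 13: 0 child(ren)
  node 23: 1 child(ren)
  node 20: 0 child(ren)
  node 41: 1 child(ren)
  node 38: 0 child(ren)
Matching nodes: [25, 3, 14, 23, 41]
Count of internal (non-leaf) nodes: 5


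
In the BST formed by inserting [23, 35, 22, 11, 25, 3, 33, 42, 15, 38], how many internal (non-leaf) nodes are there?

Tree built from: [23, 35, 22, 11, 25, 3, 33, 42, 15, 38]
Tree (level-order array): [23, 22, 35, 11, None, 25, 42, 3, 15, None, 33, 38]
Rule: An internal node has at least one child.
Per-node child counts:
  node 23: 2 child(ren)
  node 22: 1 child(ren)
  node 11: 2 child(ren)
  node 3: 0 child(ren)
  node 15: 0 child(ren)
  node 35: 2 child(ren)
  node 25: 1 child(ren)
  node 33: 0 child(ren)
  node 42: 1 child(ren)
  node 38: 0 child(ren)
Matching nodes: [23, 22, 11, 35, 25, 42]
Count of internal (non-leaf) nodes: 6


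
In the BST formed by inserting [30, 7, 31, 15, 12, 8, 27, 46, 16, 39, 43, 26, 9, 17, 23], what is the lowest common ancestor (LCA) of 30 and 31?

Tree insertion order: [30, 7, 31, 15, 12, 8, 27, 46, 16, 39, 43, 26, 9, 17, 23]
Tree (level-order array): [30, 7, 31, None, 15, None, 46, 12, 27, 39, None, 8, None, 16, None, None, 43, None, 9, None, 26, None, None, None, None, 17, None, None, 23]
In a BST, the LCA of p=30, q=31 is the first node v on the
root-to-leaf path with p <= v <= q (go left if both < v, right if both > v).
Walk from root:
  at 30: 30 <= 30 <= 31, this is the LCA
LCA = 30


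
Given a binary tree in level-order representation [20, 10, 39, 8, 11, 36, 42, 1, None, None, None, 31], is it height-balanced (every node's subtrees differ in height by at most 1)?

Tree (level-order array): [20, 10, 39, 8, 11, 36, 42, 1, None, None, None, 31]
Definition: a tree is height-balanced if, at every node, |h(left) - h(right)| <= 1 (empty subtree has height -1).
Bottom-up per-node check:
  node 1: h_left=-1, h_right=-1, diff=0 [OK], height=0
  node 8: h_left=0, h_right=-1, diff=1 [OK], height=1
  node 11: h_left=-1, h_right=-1, diff=0 [OK], height=0
  node 10: h_left=1, h_right=0, diff=1 [OK], height=2
  node 31: h_left=-1, h_right=-1, diff=0 [OK], height=0
  node 36: h_left=0, h_right=-1, diff=1 [OK], height=1
  node 42: h_left=-1, h_right=-1, diff=0 [OK], height=0
  node 39: h_left=1, h_right=0, diff=1 [OK], height=2
  node 20: h_left=2, h_right=2, diff=0 [OK], height=3
All nodes satisfy the balance condition.
Result: Balanced


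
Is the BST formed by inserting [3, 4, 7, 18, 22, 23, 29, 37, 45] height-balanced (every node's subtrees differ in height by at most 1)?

Tree (level-order array): [3, None, 4, None, 7, None, 18, None, 22, None, 23, None, 29, None, 37, None, 45]
Definition: a tree is height-balanced if, at every node, |h(left) - h(right)| <= 1 (empty subtree has height -1).
Bottom-up per-node check:
  node 45: h_left=-1, h_right=-1, diff=0 [OK], height=0
  node 37: h_left=-1, h_right=0, diff=1 [OK], height=1
  node 29: h_left=-1, h_right=1, diff=2 [FAIL (|-1-1|=2 > 1)], height=2
  node 23: h_left=-1, h_right=2, diff=3 [FAIL (|-1-2|=3 > 1)], height=3
  node 22: h_left=-1, h_right=3, diff=4 [FAIL (|-1-3|=4 > 1)], height=4
  node 18: h_left=-1, h_right=4, diff=5 [FAIL (|-1-4|=5 > 1)], height=5
  node 7: h_left=-1, h_right=5, diff=6 [FAIL (|-1-5|=6 > 1)], height=6
  node 4: h_left=-1, h_right=6, diff=7 [FAIL (|-1-6|=7 > 1)], height=7
  node 3: h_left=-1, h_right=7, diff=8 [FAIL (|-1-7|=8 > 1)], height=8
Node 29 violates the condition: |-1 - 1| = 2 > 1.
Result: Not balanced


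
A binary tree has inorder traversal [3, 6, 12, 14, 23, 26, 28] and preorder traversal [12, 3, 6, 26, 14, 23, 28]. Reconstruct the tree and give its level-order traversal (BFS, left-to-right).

Inorder:  [3, 6, 12, 14, 23, 26, 28]
Preorder: [12, 3, 6, 26, 14, 23, 28]
Algorithm: preorder visits root first, so consume preorder in order;
for each root, split the current inorder slice at that value into
left-subtree inorder and right-subtree inorder, then recurse.
Recursive splits:
  root=12; inorder splits into left=[3, 6], right=[14, 23, 26, 28]
  root=3; inorder splits into left=[], right=[6]
  root=6; inorder splits into left=[], right=[]
  root=26; inorder splits into left=[14, 23], right=[28]
  root=14; inorder splits into left=[], right=[23]
  root=23; inorder splits into left=[], right=[]
  root=28; inorder splits into left=[], right=[]
Reconstructed level-order: [12, 3, 26, 6, 14, 28, 23]


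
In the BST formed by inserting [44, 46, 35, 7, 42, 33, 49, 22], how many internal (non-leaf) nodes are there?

Tree built from: [44, 46, 35, 7, 42, 33, 49, 22]
Tree (level-order array): [44, 35, 46, 7, 42, None, 49, None, 33, None, None, None, None, 22]
Rule: An internal node has at least one child.
Per-node child counts:
  node 44: 2 child(ren)
  node 35: 2 child(ren)
  node 7: 1 child(ren)
  node 33: 1 child(ren)
  node 22: 0 child(ren)
  node 42: 0 child(ren)
  node 46: 1 child(ren)
  node 49: 0 child(ren)
Matching nodes: [44, 35, 7, 33, 46]
Count of internal (non-leaf) nodes: 5


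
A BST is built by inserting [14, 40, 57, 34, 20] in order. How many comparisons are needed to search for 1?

Search path for 1: 14
Found: False
Comparisons: 1


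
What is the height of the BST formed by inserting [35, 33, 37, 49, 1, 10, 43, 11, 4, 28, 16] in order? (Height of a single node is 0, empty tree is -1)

Insertion order: [35, 33, 37, 49, 1, 10, 43, 11, 4, 28, 16]
Tree (level-order array): [35, 33, 37, 1, None, None, 49, None, 10, 43, None, 4, 11, None, None, None, None, None, 28, 16]
Compute height bottom-up (empty subtree = -1):
  height(4) = 1 + max(-1, -1) = 0
  height(16) = 1 + max(-1, -1) = 0
  height(28) = 1 + max(0, -1) = 1
  height(11) = 1 + max(-1, 1) = 2
  height(10) = 1 + max(0, 2) = 3
  height(1) = 1 + max(-1, 3) = 4
  height(33) = 1 + max(4, -1) = 5
  height(43) = 1 + max(-1, -1) = 0
  height(49) = 1 + max(0, -1) = 1
  height(37) = 1 + max(-1, 1) = 2
  height(35) = 1 + max(5, 2) = 6
Height = 6


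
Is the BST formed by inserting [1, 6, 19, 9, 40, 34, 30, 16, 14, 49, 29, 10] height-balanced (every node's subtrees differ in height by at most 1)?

Tree (level-order array): [1, None, 6, None, 19, 9, 40, None, 16, 34, 49, 14, None, 30, None, None, None, 10, None, 29]
Definition: a tree is height-balanced if, at every node, |h(left) - h(right)| <= 1 (empty subtree has height -1).
Bottom-up per-node check:
  node 10: h_left=-1, h_right=-1, diff=0 [OK], height=0
  node 14: h_left=0, h_right=-1, diff=1 [OK], height=1
  node 16: h_left=1, h_right=-1, diff=2 [FAIL (|1--1|=2 > 1)], height=2
  node 9: h_left=-1, h_right=2, diff=3 [FAIL (|-1-2|=3 > 1)], height=3
  node 29: h_left=-1, h_right=-1, diff=0 [OK], height=0
  node 30: h_left=0, h_right=-1, diff=1 [OK], height=1
  node 34: h_left=1, h_right=-1, diff=2 [FAIL (|1--1|=2 > 1)], height=2
  node 49: h_left=-1, h_right=-1, diff=0 [OK], height=0
  node 40: h_left=2, h_right=0, diff=2 [FAIL (|2-0|=2 > 1)], height=3
  node 19: h_left=3, h_right=3, diff=0 [OK], height=4
  node 6: h_left=-1, h_right=4, diff=5 [FAIL (|-1-4|=5 > 1)], height=5
  node 1: h_left=-1, h_right=5, diff=6 [FAIL (|-1-5|=6 > 1)], height=6
Node 16 violates the condition: |1 - -1| = 2 > 1.
Result: Not balanced


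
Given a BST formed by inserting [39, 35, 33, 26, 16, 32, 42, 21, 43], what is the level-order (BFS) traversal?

Tree insertion order: [39, 35, 33, 26, 16, 32, 42, 21, 43]
Tree (level-order array): [39, 35, 42, 33, None, None, 43, 26, None, None, None, 16, 32, None, 21]
BFS from the root, enqueuing left then right child of each popped node:
  queue [39] -> pop 39, enqueue [35, 42], visited so far: [39]
  queue [35, 42] -> pop 35, enqueue [33], visited so far: [39, 35]
  queue [42, 33] -> pop 42, enqueue [43], visited so far: [39, 35, 42]
  queue [33, 43] -> pop 33, enqueue [26], visited so far: [39, 35, 42, 33]
  queue [43, 26] -> pop 43, enqueue [none], visited so far: [39, 35, 42, 33, 43]
  queue [26] -> pop 26, enqueue [16, 32], visited so far: [39, 35, 42, 33, 43, 26]
  queue [16, 32] -> pop 16, enqueue [21], visited so far: [39, 35, 42, 33, 43, 26, 16]
  queue [32, 21] -> pop 32, enqueue [none], visited so far: [39, 35, 42, 33, 43, 26, 16, 32]
  queue [21] -> pop 21, enqueue [none], visited so far: [39, 35, 42, 33, 43, 26, 16, 32, 21]
Result: [39, 35, 42, 33, 43, 26, 16, 32, 21]


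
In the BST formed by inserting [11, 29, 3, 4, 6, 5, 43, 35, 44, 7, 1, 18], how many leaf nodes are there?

Tree built from: [11, 29, 3, 4, 6, 5, 43, 35, 44, 7, 1, 18]
Tree (level-order array): [11, 3, 29, 1, 4, 18, 43, None, None, None, 6, None, None, 35, 44, 5, 7]
Rule: A leaf has 0 children.
Per-node child counts:
  node 11: 2 child(ren)
  node 3: 2 child(ren)
  node 1: 0 child(ren)
  node 4: 1 child(ren)
  node 6: 2 child(ren)
  node 5: 0 child(ren)
  node 7: 0 child(ren)
  node 29: 2 child(ren)
  node 18: 0 child(ren)
  node 43: 2 child(ren)
  node 35: 0 child(ren)
  node 44: 0 child(ren)
Matching nodes: [1, 5, 7, 18, 35, 44]
Count of leaf nodes: 6


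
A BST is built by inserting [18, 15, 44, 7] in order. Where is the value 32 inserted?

Starting tree (level order): [18, 15, 44, 7]
Insertion path: 18 -> 44
Result: insert 32 as left child of 44
Final tree (level order): [18, 15, 44, 7, None, 32]


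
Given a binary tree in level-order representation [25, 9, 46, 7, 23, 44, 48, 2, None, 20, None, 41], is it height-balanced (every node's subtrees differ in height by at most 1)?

Tree (level-order array): [25, 9, 46, 7, 23, 44, 48, 2, None, 20, None, 41]
Definition: a tree is height-balanced if, at every node, |h(left) - h(right)| <= 1 (empty subtree has height -1).
Bottom-up per-node check:
  node 2: h_left=-1, h_right=-1, diff=0 [OK], height=0
  node 7: h_left=0, h_right=-1, diff=1 [OK], height=1
  node 20: h_left=-1, h_right=-1, diff=0 [OK], height=0
  node 23: h_left=0, h_right=-1, diff=1 [OK], height=1
  node 9: h_left=1, h_right=1, diff=0 [OK], height=2
  node 41: h_left=-1, h_right=-1, diff=0 [OK], height=0
  node 44: h_left=0, h_right=-1, diff=1 [OK], height=1
  node 48: h_left=-1, h_right=-1, diff=0 [OK], height=0
  node 46: h_left=1, h_right=0, diff=1 [OK], height=2
  node 25: h_left=2, h_right=2, diff=0 [OK], height=3
All nodes satisfy the balance condition.
Result: Balanced


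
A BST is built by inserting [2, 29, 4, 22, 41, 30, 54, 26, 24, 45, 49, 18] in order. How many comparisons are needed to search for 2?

Search path for 2: 2
Found: True
Comparisons: 1


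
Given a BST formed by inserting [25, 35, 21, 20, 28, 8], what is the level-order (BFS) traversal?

Tree insertion order: [25, 35, 21, 20, 28, 8]
Tree (level-order array): [25, 21, 35, 20, None, 28, None, 8]
BFS from the root, enqueuing left then right child of each popped node:
  queue [25] -> pop 25, enqueue [21, 35], visited so far: [25]
  queue [21, 35] -> pop 21, enqueue [20], visited so far: [25, 21]
  queue [35, 20] -> pop 35, enqueue [28], visited so far: [25, 21, 35]
  queue [20, 28] -> pop 20, enqueue [8], visited so far: [25, 21, 35, 20]
  queue [28, 8] -> pop 28, enqueue [none], visited so far: [25, 21, 35, 20, 28]
  queue [8] -> pop 8, enqueue [none], visited so far: [25, 21, 35, 20, 28, 8]
Result: [25, 21, 35, 20, 28, 8]


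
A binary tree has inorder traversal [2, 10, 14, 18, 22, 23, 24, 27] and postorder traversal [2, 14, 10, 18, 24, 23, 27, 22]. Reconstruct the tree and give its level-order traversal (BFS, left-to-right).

Inorder:   [2, 10, 14, 18, 22, 23, 24, 27]
Postorder: [2, 14, 10, 18, 24, 23, 27, 22]
Algorithm: postorder visits root last, so walk postorder right-to-left;
each value is the root of the current inorder slice — split it at that
value, recurse on the right subtree first, then the left.
Recursive splits:
  root=22; inorder splits into left=[2, 10, 14, 18], right=[23, 24, 27]
  root=27; inorder splits into left=[23, 24], right=[]
  root=23; inorder splits into left=[], right=[24]
  root=24; inorder splits into left=[], right=[]
  root=18; inorder splits into left=[2, 10, 14], right=[]
  root=10; inorder splits into left=[2], right=[14]
  root=14; inorder splits into left=[], right=[]
  root=2; inorder splits into left=[], right=[]
Reconstructed level-order: [22, 18, 27, 10, 23, 2, 14, 24]


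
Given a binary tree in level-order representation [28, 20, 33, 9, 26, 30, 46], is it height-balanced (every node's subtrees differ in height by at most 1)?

Tree (level-order array): [28, 20, 33, 9, 26, 30, 46]
Definition: a tree is height-balanced if, at every node, |h(left) - h(right)| <= 1 (empty subtree has height -1).
Bottom-up per-node check:
  node 9: h_left=-1, h_right=-1, diff=0 [OK], height=0
  node 26: h_left=-1, h_right=-1, diff=0 [OK], height=0
  node 20: h_left=0, h_right=0, diff=0 [OK], height=1
  node 30: h_left=-1, h_right=-1, diff=0 [OK], height=0
  node 46: h_left=-1, h_right=-1, diff=0 [OK], height=0
  node 33: h_left=0, h_right=0, diff=0 [OK], height=1
  node 28: h_left=1, h_right=1, diff=0 [OK], height=2
All nodes satisfy the balance condition.
Result: Balanced


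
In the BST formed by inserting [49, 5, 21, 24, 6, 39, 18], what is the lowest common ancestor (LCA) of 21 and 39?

Tree insertion order: [49, 5, 21, 24, 6, 39, 18]
Tree (level-order array): [49, 5, None, None, 21, 6, 24, None, 18, None, 39]
In a BST, the LCA of p=21, q=39 is the first node v on the
root-to-leaf path with p <= v <= q (go left if both < v, right if both > v).
Walk from root:
  at 49: both 21 and 39 < 49, go left
  at 5: both 21 and 39 > 5, go right
  at 21: 21 <= 21 <= 39, this is the LCA
LCA = 21


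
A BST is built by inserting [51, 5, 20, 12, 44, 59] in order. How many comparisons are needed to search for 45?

Search path for 45: 51 -> 5 -> 20 -> 44
Found: False
Comparisons: 4


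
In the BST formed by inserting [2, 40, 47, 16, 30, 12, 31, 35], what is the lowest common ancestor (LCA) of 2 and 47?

Tree insertion order: [2, 40, 47, 16, 30, 12, 31, 35]
Tree (level-order array): [2, None, 40, 16, 47, 12, 30, None, None, None, None, None, 31, None, 35]
In a BST, the LCA of p=2, q=47 is the first node v on the
root-to-leaf path with p <= v <= q (go left if both < v, right if both > v).
Walk from root:
  at 2: 2 <= 2 <= 47, this is the LCA
LCA = 2


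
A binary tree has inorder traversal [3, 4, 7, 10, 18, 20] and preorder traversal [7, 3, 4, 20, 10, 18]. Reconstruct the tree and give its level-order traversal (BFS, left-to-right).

Inorder:  [3, 4, 7, 10, 18, 20]
Preorder: [7, 3, 4, 20, 10, 18]
Algorithm: preorder visits root first, so consume preorder in order;
for each root, split the current inorder slice at that value into
left-subtree inorder and right-subtree inorder, then recurse.
Recursive splits:
  root=7; inorder splits into left=[3, 4], right=[10, 18, 20]
  root=3; inorder splits into left=[], right=[4]
  root=4; inorder splits into left=[], right=[]
  root=20; inorder splits into left=[10, 18], right=[]
  root=10; inorder splits into left=[], right=[18]
  root=18; inorder splits into left=[], right=[]
Reconstructed level-order: [7, 3, 20, 4, 10, 18]


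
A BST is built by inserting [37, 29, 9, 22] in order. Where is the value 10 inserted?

Starting tree (level order): [37, 29, None, 9, None, None, 22]
Insertion path: 37 -> 29 -> 9 -> 22
Result: insert 10 as left child of 22
Final tree (level order): [37, 29, None, 9, None, None, 22, 10]


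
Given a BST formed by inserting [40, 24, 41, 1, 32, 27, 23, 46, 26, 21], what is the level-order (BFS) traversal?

Tree insertion order: [40, 24, 41, 1, 32, 27, 23, 46, 26, 21]
Tree (level-order array): [40, 24, 41, 1, 32, None, 46, None, 23, 27, None, None, None, 21, None, 26]
BFS from the root, enqueuing left then right child of each popped node:
  queue [40] -> pop 40, enqueue [24, 41], visited so far: [40]
  queue [24, 41] -> pop 24, enqueue [1, 32], visited so far: [40, 24]
  queue [41, 1, 32] -> pop 41, enqueue [46], visited so far: [40, 24, 41]
  queue [1, 32, 46] -> pop 1, enqueue [23], visited so far: [40, 24, 41, 1]
  queue [32, 46, 23] -> pop 32, enqueue [27], visited so far: [40, 24, 41, 1, 32]
  queue [46, 23, 27] -> pop 46, enqueue [none], visited so far: [40, 24, 41, 1, 32, 46]
  queue [23, 27] -> pop 23, enqueue [21], visited so far: [40, 24, 41, 1, 32, 46, 23]
  queue [27, 21] -> pop 27, enqueue [26], visited so far: [40, 24, 41, 1, 32, 46, 23, 27]
  queue [21, 26] -> pop 21, enqueue [none], visited so far: [40, 24, 41, 1, 32, 46, 23, 27, 21]
  queue [26] -> pop 26, enqueue [none], visited so far: [40, 24, 41, 1, 32, 46, 23, 27, 21, 26]
Result: [40, 24, 41, 1, 32, 46, 23, 27, 21, 26]


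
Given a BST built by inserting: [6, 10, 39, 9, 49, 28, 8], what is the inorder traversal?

Tree insertion order: [6, 10, 39, 9, 49, 28, 8]
Tree (level-order array): [6, None, 10, 9, 39, 8, None, 28, 49]
Inorder traversal: [6, 8, 9, 10, 28, 39, 49]


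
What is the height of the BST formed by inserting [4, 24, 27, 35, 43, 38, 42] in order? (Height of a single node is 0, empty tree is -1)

Insertion order: [4, 24, 27, 35, 43, 38, 42]
Tree (level-order array): [4, None, 24, None, 27, None, 35, None, 43, 38, None, None, 42]
Compute height bottom-up (empty subtree = -1):
  height(42) = 1 + max(-1, -1) = 0
  height(38) = 1 + max(-1, 0) = 1
  height(43) = 1 + max(1, -1) = 2
  height(35) = 1 + max(-1, 2) = 3
  height(27) = 1 + max(-1, 3) = 4
  height(24) = 1 + max(-1, 4) = 5
  height(4) = 1 + max(-1, 5) = 6
Height = 6
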